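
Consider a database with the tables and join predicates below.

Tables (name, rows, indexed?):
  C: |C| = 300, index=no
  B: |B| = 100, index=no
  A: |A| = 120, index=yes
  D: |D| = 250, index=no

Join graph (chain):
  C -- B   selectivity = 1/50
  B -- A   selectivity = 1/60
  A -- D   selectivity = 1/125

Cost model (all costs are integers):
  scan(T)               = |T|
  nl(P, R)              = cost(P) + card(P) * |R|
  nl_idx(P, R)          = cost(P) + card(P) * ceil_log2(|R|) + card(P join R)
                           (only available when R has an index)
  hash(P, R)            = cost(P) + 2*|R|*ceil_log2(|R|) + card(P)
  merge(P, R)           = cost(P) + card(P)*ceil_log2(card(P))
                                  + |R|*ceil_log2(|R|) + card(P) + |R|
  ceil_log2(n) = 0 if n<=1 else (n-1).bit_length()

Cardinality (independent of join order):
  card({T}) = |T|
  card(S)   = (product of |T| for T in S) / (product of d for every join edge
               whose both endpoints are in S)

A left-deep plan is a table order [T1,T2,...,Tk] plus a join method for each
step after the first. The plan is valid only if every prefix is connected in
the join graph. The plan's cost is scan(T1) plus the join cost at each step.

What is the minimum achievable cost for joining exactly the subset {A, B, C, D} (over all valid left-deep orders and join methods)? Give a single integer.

9480

Selinger DP over subsets of {A,B,C,D}:
  {C}: scan cost=300, card=300
  {B}: scan cost=100, card=100
  {A}: scan cost=120, card=120
  {D}: scan cost=250, card=250
  {BC}: card=600; try (B,hash)→2000, (C,merge)→3900, (B,merge)→4100, (C,hash)→5600, (C,nl)→30100, (B,nl)→30300; best=2000 via (B,hash)
  {AB}: card=200; try (A,nl_idx)→1000, (B,hash)→1640, (A,merge)→1860, (B,merge)→1880, (A,hash)→1880, (A,nl)→12100 …(+1); best=1000 via (A,nl_idx)
  {AD}: card=240; try (A,hash)→2180, (A,nl_idx)→2240, (D,merge)→3330, (A,merge)→3460, (D,hash)→4240, (D,nl)→30120 …(+1); best=2180 via (A,hash)
  {ABC}: card=1200; try (A,hash)→4280, (C,merge)→5800, (C,hash)→6600, (A,nl_idx)→7400, (A,merge)→9560, (C,nl)→61000 …(+1); best=4280 via (A,hash)
  {ABD}: card=400; try (B,hash)→3820, (D,merge)→5050, (B,merge)→5140, (D,hash)→5200, (B,nl)→26180, (D,nl)→51000; best=3820 via (B,hash)
  {ABCD}: card=2400; try (D,hash)→9480, (C,hash)→9620, (C,merge)→10820, (D,merge)→20930, (C,nl)→123820, (D,nl)→304280; best=9480 via (D,hash)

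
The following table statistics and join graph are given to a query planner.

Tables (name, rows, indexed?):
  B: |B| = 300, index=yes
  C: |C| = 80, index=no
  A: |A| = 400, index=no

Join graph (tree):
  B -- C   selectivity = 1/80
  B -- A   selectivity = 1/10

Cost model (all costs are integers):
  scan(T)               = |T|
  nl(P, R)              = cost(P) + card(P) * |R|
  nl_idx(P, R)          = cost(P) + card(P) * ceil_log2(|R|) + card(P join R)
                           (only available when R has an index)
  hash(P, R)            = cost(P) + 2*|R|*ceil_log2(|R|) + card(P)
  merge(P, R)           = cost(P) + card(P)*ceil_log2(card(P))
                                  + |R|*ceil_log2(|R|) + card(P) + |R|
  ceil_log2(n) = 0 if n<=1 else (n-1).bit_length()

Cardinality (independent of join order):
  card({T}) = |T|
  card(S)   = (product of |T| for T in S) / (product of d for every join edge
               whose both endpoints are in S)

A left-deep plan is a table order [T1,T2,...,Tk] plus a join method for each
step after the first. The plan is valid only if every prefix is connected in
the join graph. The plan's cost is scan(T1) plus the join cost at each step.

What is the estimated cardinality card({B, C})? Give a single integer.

300

Tables in S: B(300), C(80)
Edges inside S: B-C(d=80)
numerator = 300 * 80 = 24000
denominator = 80 = 80
card(S) = 24000 / 80 = 300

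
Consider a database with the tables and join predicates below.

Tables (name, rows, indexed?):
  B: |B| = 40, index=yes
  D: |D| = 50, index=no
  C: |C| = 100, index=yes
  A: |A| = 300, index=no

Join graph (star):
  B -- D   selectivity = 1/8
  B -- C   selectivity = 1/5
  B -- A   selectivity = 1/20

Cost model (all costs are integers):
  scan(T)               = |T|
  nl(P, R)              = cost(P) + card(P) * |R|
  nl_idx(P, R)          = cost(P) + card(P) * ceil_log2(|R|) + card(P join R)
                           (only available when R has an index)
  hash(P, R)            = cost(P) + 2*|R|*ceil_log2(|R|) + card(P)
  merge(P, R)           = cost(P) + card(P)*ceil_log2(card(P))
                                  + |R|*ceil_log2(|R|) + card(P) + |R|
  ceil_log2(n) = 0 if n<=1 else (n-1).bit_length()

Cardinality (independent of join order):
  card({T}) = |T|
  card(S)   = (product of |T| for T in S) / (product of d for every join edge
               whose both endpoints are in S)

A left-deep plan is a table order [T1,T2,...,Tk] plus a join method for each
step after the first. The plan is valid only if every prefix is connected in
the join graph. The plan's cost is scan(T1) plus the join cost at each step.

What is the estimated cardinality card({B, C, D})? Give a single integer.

Tables in S: B(40), C(100), D(50)
Edges inside S: B-D(d=8), B-C(d=5)
numerator = 40 * 100 * 50 = 200000
denominator = 8 * 5 = 40
card(S) = 200000 / 40 = 5000

5000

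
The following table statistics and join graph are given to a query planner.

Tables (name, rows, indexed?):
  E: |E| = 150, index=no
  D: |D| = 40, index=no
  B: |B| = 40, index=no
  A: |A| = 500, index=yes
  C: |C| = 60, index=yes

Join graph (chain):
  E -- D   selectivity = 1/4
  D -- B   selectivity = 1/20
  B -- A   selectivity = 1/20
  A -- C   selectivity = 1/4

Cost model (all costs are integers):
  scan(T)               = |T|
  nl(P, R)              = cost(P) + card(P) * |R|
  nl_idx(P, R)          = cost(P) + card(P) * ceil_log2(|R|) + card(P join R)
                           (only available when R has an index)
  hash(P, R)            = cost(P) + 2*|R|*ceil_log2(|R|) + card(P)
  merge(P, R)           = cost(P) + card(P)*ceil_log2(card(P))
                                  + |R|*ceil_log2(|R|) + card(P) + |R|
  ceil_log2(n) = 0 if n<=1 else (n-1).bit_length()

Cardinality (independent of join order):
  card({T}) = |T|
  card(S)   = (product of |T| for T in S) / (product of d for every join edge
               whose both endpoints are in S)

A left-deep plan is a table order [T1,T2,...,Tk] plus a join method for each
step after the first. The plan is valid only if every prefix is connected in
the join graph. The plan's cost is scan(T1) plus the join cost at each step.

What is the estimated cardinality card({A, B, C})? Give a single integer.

15000

Tables in S: A(500), B(40), C(60)
Edges inside S: B-A(d=20), A-C(d=4)
numerator = 500 * 40 * 60 = 1200000
denominator = 20 * 4 = 80
card(S) = 1200000 / 80 = 15000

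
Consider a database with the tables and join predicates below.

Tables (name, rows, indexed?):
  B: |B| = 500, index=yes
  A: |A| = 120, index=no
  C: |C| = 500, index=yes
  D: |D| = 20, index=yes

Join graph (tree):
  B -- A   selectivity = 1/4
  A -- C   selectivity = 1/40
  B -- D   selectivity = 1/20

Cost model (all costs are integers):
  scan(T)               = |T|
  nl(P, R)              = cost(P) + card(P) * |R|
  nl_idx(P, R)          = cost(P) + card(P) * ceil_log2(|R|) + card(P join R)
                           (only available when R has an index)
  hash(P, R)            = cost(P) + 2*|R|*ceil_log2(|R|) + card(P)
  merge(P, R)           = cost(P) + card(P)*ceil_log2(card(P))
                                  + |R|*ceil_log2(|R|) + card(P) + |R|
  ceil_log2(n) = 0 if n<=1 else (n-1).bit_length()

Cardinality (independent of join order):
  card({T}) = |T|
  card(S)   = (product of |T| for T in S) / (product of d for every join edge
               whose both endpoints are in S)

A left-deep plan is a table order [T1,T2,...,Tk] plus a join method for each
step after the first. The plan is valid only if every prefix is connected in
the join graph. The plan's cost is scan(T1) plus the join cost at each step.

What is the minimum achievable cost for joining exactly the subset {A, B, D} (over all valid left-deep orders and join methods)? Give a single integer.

2880

Selinger DP over subsets of {A,B,D}:
  {B}: scan cost=500, card=500
  {A}: scan cost=120, card=120
  {D}: scan cost=20, card=20
  {AB}: card=15000; try (A,hash)→2680, (B,merge)→6080, (A,merge)→6460, (B,hash)→9240, (B,nl_idx)→16200, (B,nl)→60120 …(+1); best=2680 via (A,hash)
  {BD}: card=500; try (B,nl_idx)→700, (D,hash)→1200, (D,nl_idx)→3500, (B,merge)→5140, (D,merge)→5620, (B,hash)→9040 …(+2); best=700 via (B,nl_idx)
  {ABD}: card=15000; try (A,hash)→2880, (A,merge)→6660, (D,hash)→17880, (A,nl)→60700, (D,nl_idx)→92680, (D,merge)→227800 …(+1); best=2880 via (A,hash)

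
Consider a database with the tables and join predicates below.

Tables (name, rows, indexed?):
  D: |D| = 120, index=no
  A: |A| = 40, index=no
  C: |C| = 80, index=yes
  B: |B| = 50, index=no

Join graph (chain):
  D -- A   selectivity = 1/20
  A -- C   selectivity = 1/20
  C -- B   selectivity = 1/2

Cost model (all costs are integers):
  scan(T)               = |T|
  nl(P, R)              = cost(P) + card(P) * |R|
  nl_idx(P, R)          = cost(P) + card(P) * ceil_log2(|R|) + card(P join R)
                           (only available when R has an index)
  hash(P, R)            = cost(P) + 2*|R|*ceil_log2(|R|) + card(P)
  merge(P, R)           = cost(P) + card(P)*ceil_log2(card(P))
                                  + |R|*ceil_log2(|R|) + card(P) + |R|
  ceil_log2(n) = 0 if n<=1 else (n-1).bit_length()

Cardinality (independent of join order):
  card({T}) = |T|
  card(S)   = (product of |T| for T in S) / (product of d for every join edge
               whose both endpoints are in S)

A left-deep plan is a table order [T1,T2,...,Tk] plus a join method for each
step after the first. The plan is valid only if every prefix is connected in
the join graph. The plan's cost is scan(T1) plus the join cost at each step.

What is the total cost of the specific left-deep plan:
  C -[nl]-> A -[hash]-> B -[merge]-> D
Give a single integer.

step 1: scan C: cost=80, card=80
step 2: join A via nl
    card(P join A) = 80*40/(20) = 160
    cost = 80 + 80*40 = 3280
step 3: join B via hash
    card(P join B) = 160*50/(2) = 4000
    cost = 3280 + 2*50*6 + 160 = 4040
step 4: join D via merge
    card(P join D) = 4000*120/(20) = 24000
    cost = 4040 + 4000*12 + 120*7 + 4000 + 120 = 57000

57000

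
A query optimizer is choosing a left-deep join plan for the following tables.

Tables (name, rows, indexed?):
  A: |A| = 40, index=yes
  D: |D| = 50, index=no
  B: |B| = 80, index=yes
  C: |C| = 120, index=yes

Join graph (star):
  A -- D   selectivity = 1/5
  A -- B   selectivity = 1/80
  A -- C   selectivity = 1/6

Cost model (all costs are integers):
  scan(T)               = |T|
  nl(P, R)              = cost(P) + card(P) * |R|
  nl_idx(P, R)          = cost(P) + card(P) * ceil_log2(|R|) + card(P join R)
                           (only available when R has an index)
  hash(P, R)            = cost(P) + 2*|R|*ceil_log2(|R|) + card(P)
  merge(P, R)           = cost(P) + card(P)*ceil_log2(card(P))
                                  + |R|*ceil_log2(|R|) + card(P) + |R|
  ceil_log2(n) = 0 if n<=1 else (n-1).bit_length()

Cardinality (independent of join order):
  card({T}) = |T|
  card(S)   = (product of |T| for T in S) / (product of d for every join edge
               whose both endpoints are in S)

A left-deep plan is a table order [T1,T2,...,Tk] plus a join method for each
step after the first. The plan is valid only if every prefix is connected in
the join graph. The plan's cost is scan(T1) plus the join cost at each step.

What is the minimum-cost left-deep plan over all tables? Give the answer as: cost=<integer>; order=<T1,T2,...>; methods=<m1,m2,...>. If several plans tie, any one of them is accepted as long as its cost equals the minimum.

cost=2840; order=A,B,C,D; methods=nl_idx,nl_idx,hash

Selinger DP (subsets sized 1..n):
  {A}: scan cost=40, card=40
  {D}: scan cost=50, card=50
  {B}: scan cost=80, card=80
  {C}: scan cost=120, card=120
  {AD}: card=400; try (A,hash)→580, (D,merge)→670, (D,hash)→680, (A,merge)→680, (A,nl_idx)→750, (D,nl)→2040 …(+1); best=580 via (A,hash)
  {AB}: card=40; try (B,nl_idx)→360, (A,nl_idx)→600, (A,hash)→640, (B,merge)→960, (A,merge)→1000, (B,hash)→1200 …(+2); best=360 via (B,nl_idx)
  {AC}: card=800; try (A,hash)→720, (C,nl_idx)→1120, (C,merge)→1280, (A,merge)→1360, (A,nl_idx)→1640, (C,hash)→1760 …(+2); best=720 via (A,hash)
  {ABD}: card=400; try (D,merge)→990, (D,hash)→1000, (B,hash)→2100, (D,nl)→2360, (B,nl_idx)→3780, (B,merge)→5220 …(+1); best=990 via (D,merge)
  {ACD}: card=8000; try (D,hash)→2120, (C,hash)→2660, (C,merge)→5540, (D,merge)→9870, (C,nl_idx)→11380, (D,nl)→40720 …(+1); best=2120 via (D,hash)
  {ABC}: card=800; try (C,nl_idx)→1440, (C,merge)→1600, (C,hash)→2080, (B,hash)→2640, (C,nl)→5160, (B,nl_idx)→7120 …(+2); best=1440 via (C,nl_idx)
  {ABCD}: card=8000; try (D,hash)→2840, (C,hash)→3070, (C,merge)→5950, (D,merge)→10590, (B,hash)→11240, (C,nl_idx)→11790 …(+5); best=2840 via (D,hash)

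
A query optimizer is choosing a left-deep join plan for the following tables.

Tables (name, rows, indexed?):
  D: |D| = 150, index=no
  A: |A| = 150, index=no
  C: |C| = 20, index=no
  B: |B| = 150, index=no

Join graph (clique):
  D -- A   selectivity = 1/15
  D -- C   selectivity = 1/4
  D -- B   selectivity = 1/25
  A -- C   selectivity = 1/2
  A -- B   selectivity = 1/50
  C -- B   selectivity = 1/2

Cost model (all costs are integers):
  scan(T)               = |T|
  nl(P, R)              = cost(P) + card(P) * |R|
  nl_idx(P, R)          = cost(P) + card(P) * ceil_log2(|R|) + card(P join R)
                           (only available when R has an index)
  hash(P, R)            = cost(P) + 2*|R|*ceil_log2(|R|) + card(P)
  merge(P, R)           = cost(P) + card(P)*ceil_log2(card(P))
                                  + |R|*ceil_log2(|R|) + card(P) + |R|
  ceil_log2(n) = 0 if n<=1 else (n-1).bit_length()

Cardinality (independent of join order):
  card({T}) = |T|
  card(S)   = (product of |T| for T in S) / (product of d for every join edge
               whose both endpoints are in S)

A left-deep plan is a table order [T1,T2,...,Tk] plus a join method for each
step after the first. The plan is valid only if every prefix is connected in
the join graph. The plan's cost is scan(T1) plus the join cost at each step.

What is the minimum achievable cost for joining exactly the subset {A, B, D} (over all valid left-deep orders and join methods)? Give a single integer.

Selinger DP over subsets of {A,B,D}:
  {D}: scan cost=150, card=150
  {A}: scan cost=150, card=150
  {B}: scan cost=150, card=150
  {AD}: card=1500; try (D,hash)→2700, (A,hash)→2700, (D,merge)→2850, (A,merge)→2850, (D,nl)→22650, (A,nl)→22650; best=2700 via (D,hash)
  {BD}: card=900; try (D,hash)→2700, (B,hash)→2700, (D,merge)→2850, (B,merge)→2850, (D,nl)→22650, (B,nl)→22650; best=2700 via (D,hash)
  {AB}: card=450; try (B,hash)→2700, (A,hash)→2700, (B,merge)→2850, (A,merge)→2850, (B,nl)→22650, (A,nl)→22650; best=2700 via (B,hash)
  {ABD}: card=180; try (D,hash)→5550, (A,hash)→6000, (B,hash)→6600, (D,merge)→8550, (A,merge)→13950, (B,merge)→22050 …(+3); best=5550 via (D,hash)

5550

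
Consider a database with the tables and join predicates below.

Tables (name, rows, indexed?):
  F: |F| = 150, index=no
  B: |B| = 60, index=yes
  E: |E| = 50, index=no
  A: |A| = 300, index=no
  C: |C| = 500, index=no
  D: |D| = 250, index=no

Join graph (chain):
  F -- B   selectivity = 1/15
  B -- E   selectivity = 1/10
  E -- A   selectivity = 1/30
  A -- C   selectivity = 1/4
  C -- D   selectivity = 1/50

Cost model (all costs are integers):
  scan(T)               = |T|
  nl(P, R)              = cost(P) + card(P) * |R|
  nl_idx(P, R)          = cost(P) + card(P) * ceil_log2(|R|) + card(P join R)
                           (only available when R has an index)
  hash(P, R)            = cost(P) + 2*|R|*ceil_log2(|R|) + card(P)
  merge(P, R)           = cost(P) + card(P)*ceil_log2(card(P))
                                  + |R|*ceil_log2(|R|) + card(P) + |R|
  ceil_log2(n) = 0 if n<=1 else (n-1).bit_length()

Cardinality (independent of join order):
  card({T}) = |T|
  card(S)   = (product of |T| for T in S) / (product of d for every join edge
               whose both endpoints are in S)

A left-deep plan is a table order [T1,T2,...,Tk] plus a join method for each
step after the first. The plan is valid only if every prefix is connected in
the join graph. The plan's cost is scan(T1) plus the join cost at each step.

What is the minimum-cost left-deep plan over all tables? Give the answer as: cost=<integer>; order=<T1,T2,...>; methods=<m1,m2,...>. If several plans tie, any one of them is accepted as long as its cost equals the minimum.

cost=2267820; order=A,E,C,D,B,F; methods=hash,hash,hash,hash,hash

Selinger DP (subsets sized 1..n):
  {F}: scan cost=150, card=150
  {B}: scan cost=60, card=60
  {E}: scan cost=50, card=50
  {A}: scan cost=300, card=300
  {C}: scan cost=500, card=500
  {D}: scan cost=250, card=250
  {BF}: card=600; try (B,hash)→1020, (B,nl_idx)→1650, (F,merge)→1830, (B,merge)→1920, (F,hash)→2520, (F,nl)→9060 …(+1); best=1020 via (B,hash)
  {BE}: card=300; try (B,nl_idx)→650, (E,hash)→720, (B,hash)→820, (B,merge)→820, (E,merge)→830, (B,nl)→3050 …(+1); best=650 via (B,nl_idx)
  {AE}: card=500; try (E,hash)→1200, (A,merge)→3400, (E,merge)→3650, (A,hash)→5500, (A,nl)→15050, (E,nl)→15300; best=1200 via (E,hash)
  {AC}: card=37500; try (A,hash)→6400, (C,merge)→8300, (A,merge)→8500, (C,hash)→9600, (C,nl)→150300, (A,nl)→150500; best=6400 via (A,hash)
  {CD}: card=2500; try (D,hash)→5000, (C,merge)→7500, (D,merge)→7750, (C,hash)→9500, (C,nl)→125250, (D,nl)→125500; best=5000 via (D,hash)
  {BEF}: card=3000; try (E,hash)→2220, (F,hash)→3350, (F,merge)→5000, (E,merge)→7970, (E,nl)→31020, (F,nl)→45650; best=2220 via (E,hash)
  {ABE}: card=3000; try (B,hash)→2420, (A,hash)→6350, (B,merge)→6620, (A,merge)→6650, (B,nl_idx)→7200, (B,nl)→31200 …(+1); best=2420 via (B,hash)
  {ACE}: card=62500; try (C,hash)→10700, (C,merge)→11200, (E,hash)→44500, (C,nl)→251200, (E,merge)→644250, (E,nl)→1881400; best=10700 via (C,hash)
  {ACD}: card=187500; try (A,hash)→12900, (A,merge)→40500, (D,hash)→47900, (D,merge)→646150, (A,nl)→755000, (D,nl)→9381400; best=12900 via (A,hash)
  {ABEF}: card=30000; try (F,hash)→7820, (A,hash)→10620, (F,merge)→42770, (A,merge)→44220, (F,nl)→452420, (A,nl)→902220; best=7820 via (F,hash)
  {ABCE}: card=375000; try (C,hash)→14420, (C,merge)→46420, (B,hash)→73920, (B,nl_idx)→760700, (B,merge)→1073620, (C,nl)→1502420 …(+1); best=14420 via (C,hash)
  {ACDE}: card=312500; try (D,hash)→77200, (E,hash)→201000, (D,merge)→1075450, (E,merge)→3575750, (E,nl)→9387900, (D,nl)→15635700; best=77200 via (D,hash)
  {ABCEF}: card=3750000; try (C,hash)→46820, (F,hash)→391820, (C,merge)→492820, (F,merge)→7515770, (C,nl)→15007820, (F,nl)→56264420; best=46820 via (C,hash)
  {ABCDE}: card=1875000; try (B,hash)→390420, (D,hash)→393420, (B,nl_idx)→3827200, (B,merge)→6327620, (D,merge)→7516670, (B,nl)→18827200 …(+1); best=390420 via (B,hash)
  {ABCDEF}: card=18750000; try (F,hash)→2267820, (D,hash)→3800820, (F,merge)→41641770, (D,merge)→86299070, (F,nl)→281640420, (D,nl)→937546820; best=2267820 via (F,hash)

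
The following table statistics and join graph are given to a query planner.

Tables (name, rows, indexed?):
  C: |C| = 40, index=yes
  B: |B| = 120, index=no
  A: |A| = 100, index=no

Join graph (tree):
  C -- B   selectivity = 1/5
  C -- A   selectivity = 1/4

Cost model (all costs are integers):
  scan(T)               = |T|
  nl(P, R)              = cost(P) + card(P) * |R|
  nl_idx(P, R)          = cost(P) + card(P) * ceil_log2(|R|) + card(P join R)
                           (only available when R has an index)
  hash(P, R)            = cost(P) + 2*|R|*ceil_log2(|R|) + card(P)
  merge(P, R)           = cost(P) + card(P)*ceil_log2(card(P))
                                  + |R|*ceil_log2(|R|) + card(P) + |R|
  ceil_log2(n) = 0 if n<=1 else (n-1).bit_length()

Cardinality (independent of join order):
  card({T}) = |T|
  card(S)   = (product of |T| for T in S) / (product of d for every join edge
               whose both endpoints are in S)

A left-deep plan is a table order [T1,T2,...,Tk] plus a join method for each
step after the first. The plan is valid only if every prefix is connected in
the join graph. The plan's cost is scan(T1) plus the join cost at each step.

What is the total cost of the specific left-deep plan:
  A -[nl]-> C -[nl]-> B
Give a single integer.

124100

step 1: scan A: cost=100, card=100
step 2: join C via nl
    card(P join C) = 100*40/(4) = 1000
    cost = 100 + 100*40 = 4100
step 3: join B via nl
    card(P join B) = 1000*120/(5) = 24000
    cost = 4100 + 1000*120 = 124100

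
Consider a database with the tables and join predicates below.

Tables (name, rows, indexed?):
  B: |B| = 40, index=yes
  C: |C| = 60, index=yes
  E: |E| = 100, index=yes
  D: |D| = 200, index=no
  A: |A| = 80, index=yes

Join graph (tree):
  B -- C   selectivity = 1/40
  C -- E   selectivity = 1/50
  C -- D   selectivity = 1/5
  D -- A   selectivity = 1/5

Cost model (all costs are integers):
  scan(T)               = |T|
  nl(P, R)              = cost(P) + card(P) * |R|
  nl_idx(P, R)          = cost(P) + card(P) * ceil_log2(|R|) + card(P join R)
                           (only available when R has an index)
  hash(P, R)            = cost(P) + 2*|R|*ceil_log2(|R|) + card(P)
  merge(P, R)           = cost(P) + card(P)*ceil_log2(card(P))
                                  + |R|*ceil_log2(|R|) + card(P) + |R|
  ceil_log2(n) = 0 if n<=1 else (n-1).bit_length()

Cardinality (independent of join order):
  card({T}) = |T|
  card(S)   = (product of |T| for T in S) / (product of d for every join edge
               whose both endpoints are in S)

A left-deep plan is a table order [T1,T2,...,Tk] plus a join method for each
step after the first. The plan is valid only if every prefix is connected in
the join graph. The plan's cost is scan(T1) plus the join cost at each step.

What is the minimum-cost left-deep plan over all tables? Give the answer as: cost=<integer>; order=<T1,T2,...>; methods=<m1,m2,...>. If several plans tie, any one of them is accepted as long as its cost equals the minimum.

Selinger DP (subsets sized 1..n):
  {B}: scan cost=40, card=40
  {C}: scan cost=60, card=60
  {E}: scan cost=100, card=100
  {D}: scan cost=200, card=200
  {A}: scan cost=80, card=80
  {BC}: card=60; try (C,nl_idx)→340, (B,nl_idx)→480, (B,hash)→600, (C,merge)→740, (B,merge)→760, (C,hash)→800 …(+2); best=340 via (C,nl_idx)
  {CE}: card=120; try (E,nl_idx)→600, (C,nl_idx)→820, (C,hash)→920, (E,merge)→1280, (C,merge)→1320, (E,hash)→1520 …(+2); best=600 via (E,nl_idx)
  {CD}: card=2400; try (C,hash)→1120, (D,merge)→2280, (C,merge)→2420, (D,hash)→3320, (C,nl_idx)→3800, (D,nl)→12060 …(+1); best=1120 via (C,hash)
  {AD}: card=3200; try (A,hash)→1520, (D,merge)→2520, (A,merge)→2640, (D,hash)→3360, (A,nl_idx)→4800, (D,nl)→16080 …(+1); best=1520 via (A,hash)
  {BCE}: card=120; try (E,nl_idx)→880, (B,hash)→1200, (B,nl_idx)→1440, (E,merge)→1560, (E,hash)→1800, (B,merge)→1840 …(+2); best=880 via (E,nl_idx)
  {BCD}: card=2400; try (D,merge)→2560, (D,hash)→3600, (B,hash)→4000, (D,nl)→12340, (B,nl_idx)→17920, (B,merge)→32600 …(+1); best=2560 via (D,merge)
  {CDE}: card=4800; try (D,merge)→3360, (D,hash)→3920, (E,hash)→4920, (E,nl_idx)→22720, (D,nl)→24600, (E,merge)→33120 …(+1); best=3360 via (D,merge)
  {ACD}: card=38400; try (A,hash)→4640, (C,hash)→5440, (A,merge)→32960, (C,merge)→43540, (A,nl_idx)→56320, (C,nl_idx)→59120 …(+2); best=4640 via (A,hash)
  {BCDE}: card=4800; try (D,merge)→3640, (D,hash)→4200, (E,hash)→6360, (B,hash)→8640, (E,nl_idx)→24160, (D,nl)→24880 …(+5); best=3640 via (D,merge)
  {ABCD}: card=38400; try (A,hash)→6080, (A,merge)→34400, (B,hash)→43520, (A,nl_idx)→57760, (A,nl)→194560, (B,nl_idx)→273440 …(+2); best=6080 via (A,hash)
  {ACDE}: card=76800; try (A,hash)→9280, (E,hash)→44440, (A,merge)→71200, (A,nl_idx)→113760, (E,nl_idx)→350240, (A,nl)→387360 …(+2); best=9280 via (A,hash)
  {ABCDE}: card=76800; try (A,hash)→9560, (E,hash)→45880, (A,merge)→71480, (B,hash)→86560, (A,nl_idx)→114040, (E,nl_idx)→351680 …(+6); best=9560 via (A,hash)

cost=9560; order=B,C,E,D,A; methods=nl_idx,nl_idx,merge,hash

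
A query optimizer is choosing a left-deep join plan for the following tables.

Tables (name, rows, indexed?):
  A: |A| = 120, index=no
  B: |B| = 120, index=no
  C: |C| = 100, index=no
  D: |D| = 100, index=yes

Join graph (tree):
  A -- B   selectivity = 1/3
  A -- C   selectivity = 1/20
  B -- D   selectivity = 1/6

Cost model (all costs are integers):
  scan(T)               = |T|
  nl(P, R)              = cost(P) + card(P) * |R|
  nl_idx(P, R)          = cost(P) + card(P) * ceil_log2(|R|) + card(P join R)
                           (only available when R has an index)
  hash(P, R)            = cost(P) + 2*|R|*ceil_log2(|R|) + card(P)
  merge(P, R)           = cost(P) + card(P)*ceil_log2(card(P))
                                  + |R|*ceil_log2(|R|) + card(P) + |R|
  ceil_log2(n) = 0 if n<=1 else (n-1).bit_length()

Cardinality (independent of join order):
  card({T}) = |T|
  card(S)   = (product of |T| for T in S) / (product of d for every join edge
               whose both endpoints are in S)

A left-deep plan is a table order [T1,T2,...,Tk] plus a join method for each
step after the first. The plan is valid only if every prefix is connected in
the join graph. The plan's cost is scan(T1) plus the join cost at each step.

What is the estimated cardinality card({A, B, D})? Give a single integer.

80000

Tables in S: A(120), B(120), D(100)
Edges inside S: A-B(d=3), B-D(d=6)
numerator = 120 * 120 * 100 = 1440000
denominator = 3 * 6 = 18
card(S) = 1440000 / 18 = 80000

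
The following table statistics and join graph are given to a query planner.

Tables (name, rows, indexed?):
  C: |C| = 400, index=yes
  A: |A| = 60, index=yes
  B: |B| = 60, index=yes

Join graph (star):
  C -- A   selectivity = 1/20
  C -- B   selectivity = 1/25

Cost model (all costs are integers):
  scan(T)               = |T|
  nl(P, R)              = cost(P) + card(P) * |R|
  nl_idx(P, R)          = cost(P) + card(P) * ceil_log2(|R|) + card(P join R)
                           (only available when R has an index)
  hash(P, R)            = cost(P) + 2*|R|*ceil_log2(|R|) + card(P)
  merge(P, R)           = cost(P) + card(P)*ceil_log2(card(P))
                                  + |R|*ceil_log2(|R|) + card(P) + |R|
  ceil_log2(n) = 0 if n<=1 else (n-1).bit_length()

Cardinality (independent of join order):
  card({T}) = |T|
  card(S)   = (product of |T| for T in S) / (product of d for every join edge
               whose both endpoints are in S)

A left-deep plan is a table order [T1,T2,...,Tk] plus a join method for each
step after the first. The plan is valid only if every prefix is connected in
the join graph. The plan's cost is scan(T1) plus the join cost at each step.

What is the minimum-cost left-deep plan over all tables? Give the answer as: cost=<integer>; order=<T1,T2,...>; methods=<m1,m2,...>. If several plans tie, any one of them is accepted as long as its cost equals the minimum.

Selinger DP (subsets sized 1..n):
  {C}: scan cost=400, card=400
  {A}: scan cost=60, card=60
  {B}: scan cost=60, card=60
  {AC}: card=1200; try (A,hash)→1520, (C,nl_idx)→1800, (A,nl_idx)→4000, (C,merge)→4480, (A,merge)→4820, (C,hash)→7320 …(+2); best=1520 via (A,hash)
  {BC}: card=960; try (B,hash)→1520, (C,nl_idx)→1560, (B,nl_idx)→3760, (C,merge)→4480, (B,merge)→4820, (C,hash)→7320 …(+2); best=1520 via (B,hash)
  {ABC}: card=2880; try (A,hash)→3200, (B,hash)→3440, (A,nl_idx)→10160, (B,nl_idx)→11600, (A,merge)→12500, (B,merge)→16340 …(+2); best=3200 via (A,hash)

cost=3200; order=C,B,A; methods=hash,hash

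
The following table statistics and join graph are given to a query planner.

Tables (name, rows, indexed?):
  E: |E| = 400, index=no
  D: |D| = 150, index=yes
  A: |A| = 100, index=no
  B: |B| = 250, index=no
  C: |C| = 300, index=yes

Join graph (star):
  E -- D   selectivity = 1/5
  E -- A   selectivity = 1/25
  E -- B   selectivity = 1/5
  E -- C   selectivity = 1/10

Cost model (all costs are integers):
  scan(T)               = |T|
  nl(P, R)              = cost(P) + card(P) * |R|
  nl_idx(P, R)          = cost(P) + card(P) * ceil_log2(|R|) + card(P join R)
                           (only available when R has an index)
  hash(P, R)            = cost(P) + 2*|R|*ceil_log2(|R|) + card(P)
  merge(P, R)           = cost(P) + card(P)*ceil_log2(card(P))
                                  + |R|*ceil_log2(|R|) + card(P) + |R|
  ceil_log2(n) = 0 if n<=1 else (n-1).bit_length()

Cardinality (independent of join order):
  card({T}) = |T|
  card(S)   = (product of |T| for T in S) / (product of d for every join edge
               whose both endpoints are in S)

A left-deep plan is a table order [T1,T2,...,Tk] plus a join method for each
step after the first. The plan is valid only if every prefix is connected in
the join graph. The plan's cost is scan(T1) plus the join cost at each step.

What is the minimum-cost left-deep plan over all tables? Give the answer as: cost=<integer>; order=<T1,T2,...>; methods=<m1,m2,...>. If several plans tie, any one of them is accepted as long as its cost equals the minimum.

Selinger DP (subsets sized 1..n):
  {E}: scan cost=400, card=400
  {D}: scan cost=150, card=150
  {A}: scan cost=100, card=100
  {B}: scan cost=250, card=250
  {C}: scan cost=300, card=300
  {DE}: card=12000; try (D,hash)→3200, (E,merge)→5500, (D,merge)→5750, (E,hash)→7500, (D,nl_idx)→15600, (E,nl)→60150 …(+1); best=3200 via (D,hash)
  {AE}: card=1600; try (A,hash)→2200, (E,merge)→4900, (A,merge)→5200, (E,hash)→7400, (E,nl)→40100, (A,nl)→40400; best=2200 via (A,hash)
  {BE}: card=20000; try (B,hash)→4800, (E,merge)→6500, (B,merge)→6650, (E,hash)→7700, (E,nl)→100250, (B,nl)→100400; best=4800 via (B,hash)
  {CE}: card=12000; try (C,hash)→6200, (E,merge)→7300, (C,merge)→7400, (E,hash)→7800, (C,nl_idx)→16000, (E,nl)→120300 …(+1); best=6200 via (C,hash)
  {ADE}: card=48000; try (D,hash)→6200, (A,hash)→16600, (D,merge)→22750, (D,nl_idx)→63000, (A,merge)→184000, (D,nl)→242200 …(+1); best=6200 via (D,hash)
  {BDE}: card=600000; try (B,hash)→19200, (D,hash)→27200, (B,merge)→185450, (D,merge)→326150, (D,nl_idx)→764800, (B,nl)→3003200 …(+1); best=19200 via (B,hash)
  {CDE}: card=360000; try (D,hash)→20600, (C,hash)→20600, (C,merge)→186200, (D,merge)→187550, (D,nl_idx)→462200, (C,nl_idx)→471200 …(+2); best=20600 via (D,hash)
  {ABE}: card=80000; try (B,hash)→7800, (B,merge)→23650, (A,hash)→26200, (A,merge)→325600, (B,nl)→402200, (A,nl)→2004800; best=7800 via (B,hash)
  {ACE}: card=48000; try (C,hash)→9200, (A,hash)→19600, (C,merge)→24400, (C,nl_idx)→64600, (A,merge)→187000, (C,nl)→482200 …(+1); best=9200 via (C,hash)
  {BCE}: card=600000; try (B,hash)→22200, (C,hash)→30200, (B,merge)→188450, (C,merge)→327800, (C,nl_idx)→784800, (B,nl)→3006200 …(+1); best=22200 via (B,hash)
  {ABDE}: card=2400000; try (B,hash)→58200, (D,hash)→90200, (A,hash)→620600, (B,merge)→824450, (D,merge)→1449150, (D,nl_idx)→3047800 …(+4); best=58200 via (B,hash)
  {ACDE}: card=1440000; try (D,hash)→59600, (C,hash)→59600, (A,hash)→382000, (C,merge)→825200, (D,merge)→826550, (D,nl_idx)→1833200 …(+5); best=59600 via (D,hash)
  {BCDE}: card=18000000; try (B,hash)→384600, (D,hash)→624600, (C,hash)→624600, (B,merge)→7222850, (C,merge)→12622200, (D,merge)→12623550 …(+5); best=384600 via (B,hash)
  {ABCE}: card=2400000; try (B,hash)→61200, (C,hash)→93200, (A,hash)→623600, (B,merge)→827450, (C,merge)→1450800, (C,nl_idx)→3127800 …(+4); best=61200 via (B,hash)
  {ABCDE}: card=72000000; try (B,hash)→1503600, (D,hash)→2463600, (C,hash)→2463600, (A,hash)→18386000, (B,merge)→31741850, (C,merge)→55261200 …(+8); best=1503600 via (B,hash)

cost=1503600; order=E,A,C,D,B; methods=hash,hash,hash,hash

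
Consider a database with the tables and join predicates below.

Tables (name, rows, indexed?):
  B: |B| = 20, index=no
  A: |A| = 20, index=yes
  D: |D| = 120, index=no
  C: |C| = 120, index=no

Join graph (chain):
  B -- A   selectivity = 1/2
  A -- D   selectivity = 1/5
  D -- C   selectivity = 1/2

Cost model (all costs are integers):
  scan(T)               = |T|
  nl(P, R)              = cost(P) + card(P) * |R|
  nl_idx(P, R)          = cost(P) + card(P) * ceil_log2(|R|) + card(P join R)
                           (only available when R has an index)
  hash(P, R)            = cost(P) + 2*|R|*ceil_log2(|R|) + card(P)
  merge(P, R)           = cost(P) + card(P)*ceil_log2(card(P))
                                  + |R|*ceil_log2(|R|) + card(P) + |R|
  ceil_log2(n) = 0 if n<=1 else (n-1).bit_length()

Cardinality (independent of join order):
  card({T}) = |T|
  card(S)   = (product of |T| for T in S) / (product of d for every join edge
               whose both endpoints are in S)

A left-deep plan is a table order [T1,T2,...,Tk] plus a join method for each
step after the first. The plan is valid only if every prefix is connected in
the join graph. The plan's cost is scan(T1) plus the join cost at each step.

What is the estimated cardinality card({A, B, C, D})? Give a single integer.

Tables in S: A(20), B(20), C(120), D(120)
Edges inside S: B-A(d=2), A-D(d=5), D-C(d=2)
numerator = 20 * 20 * 120 * 120 = 5760000
denominator = 2 * 5 * 2 = 20
card(S) = 5760000 / 20 = 288000

288000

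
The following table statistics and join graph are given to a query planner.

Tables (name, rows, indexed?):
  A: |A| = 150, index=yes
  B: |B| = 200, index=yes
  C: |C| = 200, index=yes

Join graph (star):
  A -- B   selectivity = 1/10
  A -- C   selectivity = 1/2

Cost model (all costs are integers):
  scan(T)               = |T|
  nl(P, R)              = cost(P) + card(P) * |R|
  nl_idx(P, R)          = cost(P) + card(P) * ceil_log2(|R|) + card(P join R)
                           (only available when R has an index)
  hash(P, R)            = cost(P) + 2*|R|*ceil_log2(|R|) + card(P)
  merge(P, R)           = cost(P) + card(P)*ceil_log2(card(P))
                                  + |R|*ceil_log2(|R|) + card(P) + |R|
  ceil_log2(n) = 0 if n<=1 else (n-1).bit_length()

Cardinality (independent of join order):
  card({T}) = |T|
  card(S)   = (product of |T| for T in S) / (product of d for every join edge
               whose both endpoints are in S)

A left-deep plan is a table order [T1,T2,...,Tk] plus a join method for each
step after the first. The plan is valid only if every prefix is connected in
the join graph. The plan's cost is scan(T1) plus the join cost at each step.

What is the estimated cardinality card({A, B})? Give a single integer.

Tables in S: A(150), B(200)
Edges inside S: A-B(d=10)
numerator = 150 * 200 = 30000
denominator = 10 = 10
card(S) = 30000 / 10 = 3000

3000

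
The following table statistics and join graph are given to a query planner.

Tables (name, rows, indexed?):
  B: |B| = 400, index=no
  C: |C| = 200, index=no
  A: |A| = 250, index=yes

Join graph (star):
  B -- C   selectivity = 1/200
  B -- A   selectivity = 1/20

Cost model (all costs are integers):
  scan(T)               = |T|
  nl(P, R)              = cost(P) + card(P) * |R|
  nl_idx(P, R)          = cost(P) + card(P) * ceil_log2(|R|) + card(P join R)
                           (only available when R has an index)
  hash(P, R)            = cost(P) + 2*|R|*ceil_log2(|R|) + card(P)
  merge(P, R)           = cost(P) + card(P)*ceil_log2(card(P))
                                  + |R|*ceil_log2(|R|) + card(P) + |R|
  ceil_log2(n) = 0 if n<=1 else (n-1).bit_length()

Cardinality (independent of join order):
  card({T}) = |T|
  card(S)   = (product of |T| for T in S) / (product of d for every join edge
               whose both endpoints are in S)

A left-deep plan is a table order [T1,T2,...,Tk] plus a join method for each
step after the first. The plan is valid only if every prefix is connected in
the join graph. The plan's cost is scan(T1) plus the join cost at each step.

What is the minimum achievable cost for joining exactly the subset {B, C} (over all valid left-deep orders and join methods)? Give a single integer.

Selinger DP over subsets of {B,C}:
  {B}: scan cost=400, card=400
  {C}: scan cost=200, card=200
  {BC}: card=400; try (C,hash)→4000, (B,merge)→6000, (C,merge)→6200, (B,hash)→7600, (B,nl)→80200, (C,nl)→80400; best=4000 via (C,hash)

4000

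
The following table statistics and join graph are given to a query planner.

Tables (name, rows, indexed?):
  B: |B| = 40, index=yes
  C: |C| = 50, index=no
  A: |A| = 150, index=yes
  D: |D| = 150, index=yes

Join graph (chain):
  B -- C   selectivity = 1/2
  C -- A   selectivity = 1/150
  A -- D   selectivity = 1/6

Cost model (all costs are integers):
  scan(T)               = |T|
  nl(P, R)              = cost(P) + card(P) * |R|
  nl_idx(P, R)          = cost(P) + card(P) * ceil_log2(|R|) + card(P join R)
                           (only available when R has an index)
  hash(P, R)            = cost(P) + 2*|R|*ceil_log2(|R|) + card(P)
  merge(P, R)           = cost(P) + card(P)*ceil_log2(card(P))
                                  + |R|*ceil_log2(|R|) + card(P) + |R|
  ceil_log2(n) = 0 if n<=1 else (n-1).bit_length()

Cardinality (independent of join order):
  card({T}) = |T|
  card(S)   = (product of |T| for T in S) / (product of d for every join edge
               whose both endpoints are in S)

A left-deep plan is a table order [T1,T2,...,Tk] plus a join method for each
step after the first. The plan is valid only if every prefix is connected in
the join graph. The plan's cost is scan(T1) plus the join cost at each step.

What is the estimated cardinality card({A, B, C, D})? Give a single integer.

25000

Tables in S: A(150), B(40), C(50), D(150)
Edges inside S: B-C(d=2), C-A(d=150), A-D(d=6)
numerator = 150 * 40 * 50 * 150 = 45000000
denominator = 2 * 150 * 6 = 1800
card(S) = 45000000 / 1800 = 25000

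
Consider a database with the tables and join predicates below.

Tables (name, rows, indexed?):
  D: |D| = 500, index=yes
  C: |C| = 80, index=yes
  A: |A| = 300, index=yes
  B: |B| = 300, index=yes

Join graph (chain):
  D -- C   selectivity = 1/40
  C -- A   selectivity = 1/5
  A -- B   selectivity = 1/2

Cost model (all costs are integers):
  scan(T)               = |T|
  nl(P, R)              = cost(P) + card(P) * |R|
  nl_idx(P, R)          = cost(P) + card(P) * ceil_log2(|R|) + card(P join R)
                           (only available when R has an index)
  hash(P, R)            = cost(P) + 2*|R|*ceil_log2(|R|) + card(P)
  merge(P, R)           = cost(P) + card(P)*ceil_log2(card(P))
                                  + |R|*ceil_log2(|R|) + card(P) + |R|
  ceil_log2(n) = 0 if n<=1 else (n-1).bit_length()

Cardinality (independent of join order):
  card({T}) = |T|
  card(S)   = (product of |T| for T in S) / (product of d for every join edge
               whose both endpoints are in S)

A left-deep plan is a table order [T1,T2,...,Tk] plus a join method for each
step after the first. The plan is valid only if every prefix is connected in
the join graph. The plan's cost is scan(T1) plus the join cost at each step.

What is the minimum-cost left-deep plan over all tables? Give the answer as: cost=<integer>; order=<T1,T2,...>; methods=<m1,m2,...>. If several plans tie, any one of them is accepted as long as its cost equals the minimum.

Selinger DP (subsets sized 1..n):
  {D}: scan cost=500, card=500
  {C}: scan cost=80, card=80
  {A}: scan cost=300, card=300
  {B}: scan cost=300, card=300
  {CD}: card=1000; try (D,nl_idx)→1800, (C,hash)→2120, (C,nl_idx)→5000, (D,merge)→5720, (C,merge)→6140, (D,hash)→9160 …(+2); best=1800 via (D,nl_idx)
  {AC}: card=4800; try (C,hash)→1720, (A,merge)→3720, (C,merge)→3940, (A,hash)→5560, (A,nl_idx)→5600, (C,nl_idx)→7200 …(+2); best=1720 via (C,hash)
  {AB}: card=45000; try (B,hash)→6000, (A,hash)→6000, (B,merge)→6300, (A,merge)→6300, (B,nl_idx)→48000, (A,nl_idx)→48000 …(+2); best=6000 via (B,hash)
  {ACD}: card=60000; try (A,hash)→8200, (D,hash)→15520, (A,merge)→15800, (A,nl_idx)→70800, (D,merge)→73920, (D,nl_idx)→104920 …(+2); best=8200 via (A,hash)
  {ABC}: card=720000; try (B,hash)→11920, (C,hash)→52120, (B,merge)→71920, (B,nl_idx)→764920, (C,merge)→771640, (C,nl_idx)→1041000 …(+2); best=11920 via (B,hash)
  {ABCD}: card=9000000; try (B,hash)→73600, (D,hash)→740920, (B,merge)→1031200, (B,nl_idx)→9548200, (D,merge)→15136920, (D,nl_idx)→15491920 …(+2); best=73600 via (B,hash)

cost=73600; order=C,D,A,B; methods=nl_idx,hash,hash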